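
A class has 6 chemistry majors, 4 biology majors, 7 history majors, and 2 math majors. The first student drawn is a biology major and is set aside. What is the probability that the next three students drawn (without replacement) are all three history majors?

With the first student removed, 7 history majors remain out of 18.
P = 7/18 × 6/17 × 5/16 = 210/4896 = 35/816.

35/816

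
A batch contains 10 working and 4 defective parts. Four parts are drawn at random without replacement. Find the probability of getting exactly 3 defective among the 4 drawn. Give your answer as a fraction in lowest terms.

40/1001

One ordering (defective drawn first) has probability 4/14 × 3/13 × 2/12 × 10/11 = 240/24024 = 10/1001.
There are C(4,3) = 4 such orderings, each equally likely, so P = 4 × 10/1001 = 40/1001.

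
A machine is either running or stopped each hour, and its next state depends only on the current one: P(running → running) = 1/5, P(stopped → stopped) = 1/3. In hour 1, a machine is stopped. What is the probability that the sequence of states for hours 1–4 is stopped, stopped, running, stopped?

Hour 1 is given. For each transition, use the conditional probability from the current state:
P(stopped | stopped) = 1/3; P(running | stopped) = 2/3; P(stopped | running) = 4/5.
P = 1/3 × 2/3 × 4/5 = 8/45.

8/45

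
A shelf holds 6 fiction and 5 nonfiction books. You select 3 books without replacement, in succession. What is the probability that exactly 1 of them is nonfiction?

5/11

One ordering (nonfiction drawn first) has probability 5/11 × 6/10 × 5/9 = 150/990 = 5/33.
There are C(3,1) = 3 such orderings, each equally likely, so P = 3 × 5/33 = 5/11.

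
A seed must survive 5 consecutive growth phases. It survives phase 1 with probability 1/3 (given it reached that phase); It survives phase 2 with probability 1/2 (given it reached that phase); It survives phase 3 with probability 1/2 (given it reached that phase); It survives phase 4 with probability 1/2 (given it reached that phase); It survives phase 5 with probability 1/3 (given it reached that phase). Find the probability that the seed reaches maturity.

Multiplying along the chain,
P = 1/3 × 1/2 × 1/2 × 1/2 × 1/3 = 1/72.

1/72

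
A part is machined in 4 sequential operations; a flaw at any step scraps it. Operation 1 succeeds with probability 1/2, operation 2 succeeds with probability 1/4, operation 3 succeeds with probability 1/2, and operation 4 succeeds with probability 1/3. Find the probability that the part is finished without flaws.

1/48

Each stage is reached only if all earlier stages succeed, so
P = 1/2 × 1/4 × 1/2 × 1/3 = 1/48.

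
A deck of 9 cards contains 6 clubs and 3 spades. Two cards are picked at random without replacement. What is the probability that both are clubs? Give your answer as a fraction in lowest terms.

5/12

P(every draw is a club) = 6/9 × 5/8 = 30/72 = 5/12.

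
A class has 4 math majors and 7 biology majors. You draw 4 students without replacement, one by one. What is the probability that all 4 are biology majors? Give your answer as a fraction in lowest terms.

P(all biology majors) = 7/11 × 6/10 × 5/9 × 4/8 = 840/7920 = 7/66.

7/66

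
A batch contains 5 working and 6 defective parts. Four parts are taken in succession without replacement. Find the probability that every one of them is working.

P(every draw is working) = 5/11 × 4/10 × 3/9 × 2/8 = 120/7920 = 1/66.

1/66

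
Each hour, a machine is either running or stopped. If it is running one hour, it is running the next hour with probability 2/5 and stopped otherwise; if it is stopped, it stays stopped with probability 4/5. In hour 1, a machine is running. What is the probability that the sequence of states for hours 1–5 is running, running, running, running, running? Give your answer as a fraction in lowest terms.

16/625

Hour 1 is given. For each transition, use the conditional probability from the current state:
P(running | running) = 2/5; P(running | running) = 2/5; P(running | running) = 2/5; P(running | running) = 2/5.
P = 2/5 × 2/5 × 2/5 × 2/5 = 16/625.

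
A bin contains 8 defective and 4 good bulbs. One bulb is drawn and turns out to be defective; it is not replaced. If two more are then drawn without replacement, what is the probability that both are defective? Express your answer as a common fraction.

After the first draw, 7 of the remaining 11 bulbs are defective.
P = 7/11 × 6/10 = 42/110 = 21/55.

21/55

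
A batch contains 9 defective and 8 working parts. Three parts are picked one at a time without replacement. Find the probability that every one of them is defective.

21/170

P(every draw is defective) = 9/17 × 8/16 × 7/15 = 504/4080 = 21/170.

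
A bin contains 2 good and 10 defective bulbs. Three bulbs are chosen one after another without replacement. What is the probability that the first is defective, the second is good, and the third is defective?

3/22

Multiply the probability of each draw given the previous ones:
P = 10/12 × 2/11 × 9/10 = 180/1320 = 3/22.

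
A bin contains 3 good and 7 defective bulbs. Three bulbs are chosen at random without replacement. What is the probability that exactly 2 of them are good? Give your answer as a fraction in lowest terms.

7/40

One ordering (good drawn first) has probability 3/10 × 2/9 × 7/8 = 42/720 = 7/120.
There are C(3,2) = 3 such orderings, each equally likely, so P = 3 × 7/120 = 7/40.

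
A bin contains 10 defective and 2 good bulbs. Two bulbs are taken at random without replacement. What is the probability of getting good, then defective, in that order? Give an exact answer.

Each draw changes the counts, so multiply the conditional probabilities along the sequence:
P = 2/12 × 10/11 = 20/132 = 5/33.

5/33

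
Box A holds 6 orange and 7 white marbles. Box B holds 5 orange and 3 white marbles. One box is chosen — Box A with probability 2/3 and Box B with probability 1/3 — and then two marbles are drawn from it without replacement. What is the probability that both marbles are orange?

45/182

From Box A: P(both orange) = (6/13)(5/12) = 5/26.
From Box B: P(both orange) = (5/8)(4/7) = 5/14.
Total probability = (2/3)(5/26) + (1/3)(5/14) = 45/182.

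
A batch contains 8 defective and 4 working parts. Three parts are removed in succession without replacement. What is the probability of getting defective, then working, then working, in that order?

Multiply the probability of each draw given the previous ones:
P = 8/12 × 4/11 × 3/10 = 96/1320 = 4/55.

4/55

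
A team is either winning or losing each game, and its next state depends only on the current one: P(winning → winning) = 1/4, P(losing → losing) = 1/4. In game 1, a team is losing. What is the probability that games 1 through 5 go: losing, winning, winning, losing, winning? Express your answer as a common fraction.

Game 1 is given. For each transition, use the conditional probability from the current state:
P(winning | losing) = 3/4; P(winning | winning) = 1/4; P(losing | winning) = 3/4; P(winning | losing) = 3/4.
P = 3/4 × 1/4 × 3/4 × 3/4 = 27/256.

27/256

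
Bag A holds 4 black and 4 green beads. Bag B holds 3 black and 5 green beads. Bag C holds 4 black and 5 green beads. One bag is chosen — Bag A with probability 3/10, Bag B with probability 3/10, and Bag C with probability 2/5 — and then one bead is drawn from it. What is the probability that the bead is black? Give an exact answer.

317/720

From Bag A: P(black) = 4/8.
From Bag B: P(black) = 3/8.
From Bag C: P(black) = 4/9.
Total probability = (3/10)(4/8) + (3/10)(3/8) + (2/5)(4/9) = 317/720.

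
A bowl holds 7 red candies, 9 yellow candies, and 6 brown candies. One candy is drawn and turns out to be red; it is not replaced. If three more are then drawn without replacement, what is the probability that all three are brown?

2/133

After the first draw, 6 of the remaining 21 candies are brown.
P = 6/21 × 5/20 × 4/19 = 120/7980 = 2/133.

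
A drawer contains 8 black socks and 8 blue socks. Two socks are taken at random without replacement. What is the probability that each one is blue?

7/30

P(all blue) = 8/16 × 7/15 = 56/240 = 7/30.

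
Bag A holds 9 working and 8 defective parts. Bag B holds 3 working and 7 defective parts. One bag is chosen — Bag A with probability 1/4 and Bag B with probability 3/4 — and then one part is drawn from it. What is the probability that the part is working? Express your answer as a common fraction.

From Bag A: P(working) = 9/17.
From Bag B: P(working) = 3/10.
Total probability = (1/4)(9/17) + (3/4)(3/10) = 243/680.

243/680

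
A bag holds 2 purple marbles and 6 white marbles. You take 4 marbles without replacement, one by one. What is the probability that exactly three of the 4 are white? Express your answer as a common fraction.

One ordering (white drawn first) has probability 6/8 × 5/7 × 4/6 × 2/5 = 240/1680 = 1/7.
There are C(4,3) = 4 such orderings, each equally likely, so P = 4 × 1/7 = 4/7.

4/7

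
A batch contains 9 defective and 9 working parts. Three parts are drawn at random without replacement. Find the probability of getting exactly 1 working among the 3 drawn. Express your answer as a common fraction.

27/68

One ordering (working drawn first) has probability 9/18 × 9/17 × 8/16 = 648/4896 = 9/68.
There are C(3,1) = 3 such orderings, each equally likely, so P = 3 × 9/68 = 27/68.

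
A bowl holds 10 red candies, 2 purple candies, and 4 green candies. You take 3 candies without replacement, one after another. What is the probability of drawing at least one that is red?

P(no red) = 6/16 × 5/15 × 4/14 = 120/3360 = 1/28.
P(at least one) = 1 − 1/28 = 27/28.

27/28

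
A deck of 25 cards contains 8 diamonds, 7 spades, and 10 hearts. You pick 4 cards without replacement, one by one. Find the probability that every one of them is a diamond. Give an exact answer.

7/1265

P(every draw is a diamond) = 8/25 × 7/24 × 6/23 × 5/22 = 1680/303600 = 7/1265.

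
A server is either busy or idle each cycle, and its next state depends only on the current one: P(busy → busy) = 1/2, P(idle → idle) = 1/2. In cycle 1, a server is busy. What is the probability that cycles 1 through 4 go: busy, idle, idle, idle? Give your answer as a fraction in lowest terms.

Cycle 1 is given. For each transition, use the conditional probability from the current state:
P(idle | busy) = 1/2; P(idle | idle) = 1/2; P(idle | idle) = 1/2.
P = 1/2 × 1/2 × 1/2 = 1/8.

1/8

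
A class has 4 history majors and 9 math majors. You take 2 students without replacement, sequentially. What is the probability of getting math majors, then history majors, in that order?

Multiply the probability of each draw given the previous ones:
P = 9/13 × 4/12 = 36/156 = 3/13.

3/13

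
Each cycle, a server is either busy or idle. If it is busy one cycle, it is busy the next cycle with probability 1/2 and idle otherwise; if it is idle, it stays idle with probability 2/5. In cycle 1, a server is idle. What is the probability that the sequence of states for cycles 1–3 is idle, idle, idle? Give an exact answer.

4/25

Cycle 1 is given. For each transition, use the conditional probability from the current state:
P(idle | idle) = 2/5; P(idle | idle) = 2/5.
P = 2/5 × 2/5 = 4/25.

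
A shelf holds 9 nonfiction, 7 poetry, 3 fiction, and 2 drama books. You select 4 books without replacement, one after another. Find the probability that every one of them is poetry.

P(every draw is poetry) = 7/21 × 6/20 × 5/19 × 4/18 = 840/143640 = 1/171.

1/171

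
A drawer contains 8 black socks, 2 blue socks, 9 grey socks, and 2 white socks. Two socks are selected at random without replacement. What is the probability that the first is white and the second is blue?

Each draw changes the counts, so multiply the conditional probabilities along the sequence:
P = 2/21 × 2/20 = 4/420 = 1/105.

1/105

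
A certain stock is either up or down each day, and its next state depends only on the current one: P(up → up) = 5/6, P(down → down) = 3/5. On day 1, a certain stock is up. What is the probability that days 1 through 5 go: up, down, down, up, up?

1/30

Day 1 is given. For each transition, use the conditional probability from the current state:
P(down | up) = 1/6; P(down | down) = 3/5; P(up | down) = 2/5; P(up | up) = 5/6.
P = 1/6 × 3/5 × 2/5 × 5/6 = 30/900 = 1/30.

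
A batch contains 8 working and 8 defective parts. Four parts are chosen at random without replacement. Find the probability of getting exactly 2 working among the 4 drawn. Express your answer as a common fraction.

One ordering (working drawn first) has probability 8/16 × 7/15 × 8/14 × 7/13 = 3136/43680 = 14/195.
There are C(4,2) = 6 such orderings, each equally likely, so P = 6 × 14/195 = 28/65.

28/65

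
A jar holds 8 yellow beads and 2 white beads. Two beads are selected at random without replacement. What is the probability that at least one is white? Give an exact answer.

P(no white) = 8/10 × 7/9 = 56/90 = 28/45.
P(at least one) = 1 − 28/45 = 17/45.

17/45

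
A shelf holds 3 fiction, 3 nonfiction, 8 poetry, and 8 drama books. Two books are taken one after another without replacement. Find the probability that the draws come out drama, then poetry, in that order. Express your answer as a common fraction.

32/231

Chain rule:
P = 8/22 × 8/21 = 64/462 = 32/231.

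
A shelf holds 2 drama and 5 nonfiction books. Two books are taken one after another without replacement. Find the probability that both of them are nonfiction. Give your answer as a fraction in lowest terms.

10/21

P = 5/7 × 4/6 = 20/42 = 10/21.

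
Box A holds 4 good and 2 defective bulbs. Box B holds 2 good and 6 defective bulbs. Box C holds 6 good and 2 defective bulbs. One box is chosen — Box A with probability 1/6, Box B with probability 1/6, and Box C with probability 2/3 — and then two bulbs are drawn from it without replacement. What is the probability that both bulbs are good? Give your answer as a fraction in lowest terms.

361/840

From Box A: P(both good) = (4/6)(3/5) = 2/5.
From Box B: P(both good) = (2/8)(1/7) = 1/28.
From Box C: P(both good) = (6/8)(5/7) = 15/28.
Total probability = (1/6)(2/5) + (1/6)(1/28) + (2/3)(15/28) = 361/840.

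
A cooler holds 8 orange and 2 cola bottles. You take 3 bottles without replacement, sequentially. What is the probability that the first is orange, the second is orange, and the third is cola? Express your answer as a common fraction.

7/45

Multiply the probability of each draw given the previous ones:
P = 8/10 × 7/9 × 2/8 = 112/720 = 7/45.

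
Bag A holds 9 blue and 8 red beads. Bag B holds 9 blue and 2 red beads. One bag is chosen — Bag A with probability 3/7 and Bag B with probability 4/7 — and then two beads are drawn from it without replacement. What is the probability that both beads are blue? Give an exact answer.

From Bag A: P(both blue) = (9/17)(8/16) = 9/34.
From Bag B: P(both blue) = (9/11)(8/10) = 36/55.
Total probability = (3/7)(9/34) + (4/7)(36/55) = 6381/13090.

6381/13090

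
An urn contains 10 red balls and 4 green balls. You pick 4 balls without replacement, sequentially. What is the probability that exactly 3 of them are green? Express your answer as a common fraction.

One ordering (green drawn first) has probability 4/14 × 3/13 × 2/12 × 10/11 = 240/24024 = 10/1001.
There are C(4,3) = 4 such orderings, each equally likely, so P = 4 × 10/1001 = 40/1001.

40/1001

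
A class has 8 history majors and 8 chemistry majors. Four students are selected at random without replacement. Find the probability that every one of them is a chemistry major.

P(every draw is a chemistry major) = 8/16 × 7/15 × 6/14 × 5/13 = 1680/43680 = 1/26.

1/26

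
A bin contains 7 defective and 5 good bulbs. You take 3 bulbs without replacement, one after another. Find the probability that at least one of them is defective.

P(no defective) = 5/12 × 4/11 × 3/10 = 60/1320 = 1/22.
P(at least one) = 1 − 1/22 = 21/22.

21/22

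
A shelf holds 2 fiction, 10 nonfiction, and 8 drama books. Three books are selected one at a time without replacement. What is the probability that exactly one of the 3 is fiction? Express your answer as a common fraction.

One ordering (fiction drawn first) has probability 2/20 × 18/19 × 17/18 = 612/6840 = 17/190.
There are C(3,1) = 3 such orderings, each equally likely, so P = 3 × 17/190 = 51/190.

51/190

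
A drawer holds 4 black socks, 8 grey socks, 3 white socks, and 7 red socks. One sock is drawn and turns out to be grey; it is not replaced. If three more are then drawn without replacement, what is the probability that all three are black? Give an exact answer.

With the first sock removed, 4 black remain out of 21.
P = 4/21 × 3/20 × 2/19 = 24/7980 = 2/665.

2/665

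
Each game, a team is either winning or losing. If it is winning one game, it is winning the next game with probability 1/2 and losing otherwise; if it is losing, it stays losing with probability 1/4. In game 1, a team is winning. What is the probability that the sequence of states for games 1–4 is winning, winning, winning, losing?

1/8

Game 1 is given. For each transition, use the conditional probability from the current state:
P(winning | winning) = 1/2; P(winning | winning) = 1/2; P(losing | winning) = 1/2.
P = 1/2 × 1/2 × 1/2 = 1/8.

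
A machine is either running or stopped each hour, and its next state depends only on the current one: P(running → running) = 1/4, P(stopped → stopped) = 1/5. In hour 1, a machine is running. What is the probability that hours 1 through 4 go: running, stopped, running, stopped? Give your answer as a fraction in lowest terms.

Hour 1 is given. For each transition, use the conditional probability from the current state:
P(stopped | running) = 3/4; P(running | stopped) = 4/5; P(stopped | running) = 3/4.
P = 3/4 × 4/5 × 3/4 = 36/80 = 9/20.

9/20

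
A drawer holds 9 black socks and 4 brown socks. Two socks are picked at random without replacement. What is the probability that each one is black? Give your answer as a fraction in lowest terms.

6/13

P(all black) = 9/13 × 8/12 = 72/156 = 6/13.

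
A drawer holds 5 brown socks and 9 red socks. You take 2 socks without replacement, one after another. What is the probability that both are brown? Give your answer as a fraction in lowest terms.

10/91

P(every draw is brown) = 5/14 × 4/13 = 20/182 = 10/91.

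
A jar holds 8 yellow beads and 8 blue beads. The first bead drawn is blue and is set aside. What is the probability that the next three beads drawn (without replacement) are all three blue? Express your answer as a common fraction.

After the first draw, 7 of the remaining 15 beads are blue.
P = 7/15 × 6/14 × 5/13 = 210/2730 = 1/13.

1/13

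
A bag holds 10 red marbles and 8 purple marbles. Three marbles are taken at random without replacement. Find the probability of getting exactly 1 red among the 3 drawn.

One ordering (red drawn first) has probability 10/18 × 8/17 × 7/16 = 560/4896 = 35/306.
There are C(3,1) = 3 such orderings, each equally likely, so P = 3 × 35/306 = 35/102.

35/102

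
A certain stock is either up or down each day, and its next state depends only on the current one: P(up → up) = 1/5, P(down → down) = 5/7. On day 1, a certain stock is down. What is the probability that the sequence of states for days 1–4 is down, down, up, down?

Day 1 is given. For each transition, use the conditional probability from the current state:
P(down | down) = 5/7; P(up | down) = 2/7; P(down | up) = 4/5.
P = 5/7 × 2/7 × 4/5 = 40/245 = 8/49.

8/49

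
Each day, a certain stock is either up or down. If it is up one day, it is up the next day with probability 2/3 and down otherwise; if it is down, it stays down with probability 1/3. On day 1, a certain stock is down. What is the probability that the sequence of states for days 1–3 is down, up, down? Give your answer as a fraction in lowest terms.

Day 1 is given. For each transition, use the conditional probability from the current state:
P(up | down) = 2/3; P(down | up) = 1/3.
P = 2/3 × 1/3 = 2/9.

2/9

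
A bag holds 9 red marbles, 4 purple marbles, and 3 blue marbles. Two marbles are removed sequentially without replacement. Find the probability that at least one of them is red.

33/40

P(no red) = 7/16 × 6/15 = 42/240 = 7/40.
P(at least one) = 1 − 7/40 = 33/40.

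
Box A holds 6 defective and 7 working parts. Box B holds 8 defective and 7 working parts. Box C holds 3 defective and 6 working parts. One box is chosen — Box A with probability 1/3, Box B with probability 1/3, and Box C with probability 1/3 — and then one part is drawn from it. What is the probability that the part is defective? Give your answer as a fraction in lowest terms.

259/585

From Box A: P(defective) = 6/13.
From Box B: P(defective) = 8/15.
From Box C: P(defective) = 3/9.
Total probability = (1/3)(6/13) + (1/3)(8/15) + (1/3)(3/9) = 259/585.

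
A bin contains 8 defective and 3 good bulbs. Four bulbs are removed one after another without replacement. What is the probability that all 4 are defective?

P(every draw is defective) = 8/11 × 7/10 × 6/9 × 5/8 = 1680/7920 = 7/33.

7/33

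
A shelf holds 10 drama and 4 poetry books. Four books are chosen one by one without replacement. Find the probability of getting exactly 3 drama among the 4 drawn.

480/1001

One ordering (drama drawn first) has probability 10/14 × 9/13 × 8/12 × 4/11 = 2880/24024 = 120/1001.
There are C(4,3) = 4 such orderings, each equally likely, so P = 4 × 120/1001 = 480/1001.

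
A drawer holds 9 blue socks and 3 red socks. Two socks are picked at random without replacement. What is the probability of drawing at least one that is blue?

21/22

P(no blue) = 3/12 × 2/11 = 6/132 = 1/22.
P(at least one) = 1 − 1/22 = 21/22.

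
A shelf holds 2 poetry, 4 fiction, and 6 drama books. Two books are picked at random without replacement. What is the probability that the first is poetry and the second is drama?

1/11

Chain rule:
P = 2/12 × 6/11 = 12/132 = 1/11.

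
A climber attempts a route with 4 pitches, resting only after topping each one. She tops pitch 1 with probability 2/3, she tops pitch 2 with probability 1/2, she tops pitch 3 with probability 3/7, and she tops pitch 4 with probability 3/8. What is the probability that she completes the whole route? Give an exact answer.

3/56

Each stage is reached only if all earlier stages succeed, so
P = 2/3 × 1/2 × 3/7 × 3/8 = 18/336 = 3/56.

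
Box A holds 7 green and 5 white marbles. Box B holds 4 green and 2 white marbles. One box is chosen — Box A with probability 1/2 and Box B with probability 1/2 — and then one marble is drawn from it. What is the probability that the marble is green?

From Box A: P(green) = 7/12.
From Box B: P(green) = 4/6.
Total probability = (1/2)(7/12) + (1/2)(4/6) = 5/8.

5/8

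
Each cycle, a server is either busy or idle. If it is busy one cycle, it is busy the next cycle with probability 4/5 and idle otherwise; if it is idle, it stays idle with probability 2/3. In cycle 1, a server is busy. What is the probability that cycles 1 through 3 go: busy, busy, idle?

Cycle 1 is given. For each transition, use the conditional probability from the current state:
P(busy | busy) = 4/5; P(idle | busy) = 1/5.
P = 4/5 × 1/5 = 4/25.

4/25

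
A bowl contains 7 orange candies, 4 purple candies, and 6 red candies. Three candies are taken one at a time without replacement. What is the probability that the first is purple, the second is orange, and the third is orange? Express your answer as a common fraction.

Each draw changes the counts, so multiply the conditional probabilities along the sequence:
P = 4/17 × 7/16 × 6/15 = 168/4080 = 7/170.

7/170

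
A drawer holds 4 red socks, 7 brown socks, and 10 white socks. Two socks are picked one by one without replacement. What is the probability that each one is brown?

1/10

P(all brown) = 7/21 × 6/20 = 42/420 = 1/10.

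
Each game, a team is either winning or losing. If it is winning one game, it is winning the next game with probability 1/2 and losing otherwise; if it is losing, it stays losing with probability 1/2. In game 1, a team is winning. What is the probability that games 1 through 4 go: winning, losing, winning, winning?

1/8

Game 1 is given. For each transition, use the conditional probability from the current state:
P(losing | winning) = 1/2; P(winning | losing) = 1/2; P(winning | winning) = 1/2.
P = 1/2 × 1/2 × 1/2 = 1/8.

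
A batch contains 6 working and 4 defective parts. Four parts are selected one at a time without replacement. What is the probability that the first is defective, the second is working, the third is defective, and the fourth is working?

1/14

Each draw changes the counts, so multiply the conditional probabilities along the sequence:
P = 4/10 × 6/9 × 3/8 × 5/7 = 360/5040 = 1/14.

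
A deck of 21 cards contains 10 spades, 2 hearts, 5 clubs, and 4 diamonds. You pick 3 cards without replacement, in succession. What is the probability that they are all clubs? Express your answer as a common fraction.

1/133

P(every draw is a club) = 5/21 × 4/20 × 3/19 = 60/7980 = 1/133.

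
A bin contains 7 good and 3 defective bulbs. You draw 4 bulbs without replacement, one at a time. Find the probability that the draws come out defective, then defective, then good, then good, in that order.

1/20

Multiply the probability of each draw given the previous ones:
P = 3/10 × 2/9 × 7/8 × 6/7 = 252/5040 = 1/20.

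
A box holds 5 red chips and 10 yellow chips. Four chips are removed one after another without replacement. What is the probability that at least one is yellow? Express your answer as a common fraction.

272/273

P(no yellow) = 5/15 × 4/14 × 3/13 × 2/12 = 120/32760 = 1/273.
P(at least one) = 1 − 1/273 = 272/273.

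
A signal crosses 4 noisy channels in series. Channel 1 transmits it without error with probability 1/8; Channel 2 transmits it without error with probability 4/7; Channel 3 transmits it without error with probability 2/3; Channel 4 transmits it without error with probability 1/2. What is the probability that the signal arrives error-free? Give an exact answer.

1/42

Each stage is reached only if all earlier stages succeed, so
P = 1/8 × 4/7 × 2/3 × 1/2 = 8/336 = 1/42.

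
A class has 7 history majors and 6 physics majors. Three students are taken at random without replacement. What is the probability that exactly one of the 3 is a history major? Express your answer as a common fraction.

One ordering (a history major drawn first) has probability 7/13 × 6/12 × 5/11 = 210/1716 = 35/286.
There are C(3,1) = 3 such orderings, each equally likely, so P = 3 × 35/286 = 105/286.

105/286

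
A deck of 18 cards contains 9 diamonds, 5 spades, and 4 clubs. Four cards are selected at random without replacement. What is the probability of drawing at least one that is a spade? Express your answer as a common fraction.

P(no spades) = 13/18 × 12/17 × 11/16 × 10/15 = 17160/73440 = 143/612.
P(at least one) = 1 − 143/612 = 469/612.

469/612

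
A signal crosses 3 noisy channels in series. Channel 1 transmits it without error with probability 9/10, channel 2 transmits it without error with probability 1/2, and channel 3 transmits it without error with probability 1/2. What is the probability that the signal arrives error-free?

The events are sequential, so multiply the conditional probabilities:
P = 9/10 × 1/2 × 1/2 = 9/40.

9/40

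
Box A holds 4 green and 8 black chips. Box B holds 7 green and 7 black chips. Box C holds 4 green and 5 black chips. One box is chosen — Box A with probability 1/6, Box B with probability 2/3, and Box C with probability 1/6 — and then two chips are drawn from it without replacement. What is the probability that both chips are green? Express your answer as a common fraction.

From Box A: P(both green) = (4/12)(3/11) = 1/11.
From Box B: P(both green) = (7/14)(6/13) = 3/13.
From Box C: P(both green) = (4/9)(3/8) = 1/6.
Total probability = (1/6)(1/11) + (2/3)(3/13) + (1/6)(1/6) = 1013/5148.

1013/5148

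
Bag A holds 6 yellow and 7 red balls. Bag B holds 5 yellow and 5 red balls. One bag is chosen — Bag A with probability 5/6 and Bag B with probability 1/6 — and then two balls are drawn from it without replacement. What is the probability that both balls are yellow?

277/1404

From Bag A: P(both yellow) = (6/13)(5/12) = 5/26.
From Bag B: P(both yellow) = (5/10)(4/9) = 2/9.
Total probability = (5/6)(5/26) + (1/6)(2/9) = 277/1404.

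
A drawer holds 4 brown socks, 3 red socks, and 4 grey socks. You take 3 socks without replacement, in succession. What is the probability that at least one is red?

P(no red) = 8/11 × 7/10 × 6/9 = 336/990 = 56/165.
P(at least one) = 1 − 56/165 = 109/165.

109/165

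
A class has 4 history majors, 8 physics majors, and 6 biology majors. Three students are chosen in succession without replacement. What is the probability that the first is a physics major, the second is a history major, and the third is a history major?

1/51

Each draw changes the counts, so multiply the conditional probabilities along the sequence:
P = 8/18 × 4/17 × 3/16 = 96/4896 = 1/51.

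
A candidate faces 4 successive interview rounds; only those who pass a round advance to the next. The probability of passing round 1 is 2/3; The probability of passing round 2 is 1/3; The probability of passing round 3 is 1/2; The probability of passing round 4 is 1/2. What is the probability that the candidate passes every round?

The events are sequential, so multiply the conditional probabilities:
P = 2/3 × 1/3 × 1/2 × 1/2 = 2/36 = 1/18.

1/18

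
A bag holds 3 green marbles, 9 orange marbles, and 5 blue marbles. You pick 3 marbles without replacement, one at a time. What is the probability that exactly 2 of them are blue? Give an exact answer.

3/17

One ordering (blue drawn first) has probability 5/17 × 4/16 × 12/15 = 240/4080 = 1/17.
There are C(3,2) = 3 such orderings, each equally likely, so P = 3 × 1/17 = 3/17.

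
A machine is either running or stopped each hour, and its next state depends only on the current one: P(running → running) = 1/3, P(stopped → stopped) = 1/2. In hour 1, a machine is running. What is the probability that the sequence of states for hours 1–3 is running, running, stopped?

2/9

Hour 1 is given. For each transition, use the conditional probability from the current state:
P(running | running) = 1/3; P(stopped | running) = 2/3.
P = 1/3 × 2/3 = 2/9.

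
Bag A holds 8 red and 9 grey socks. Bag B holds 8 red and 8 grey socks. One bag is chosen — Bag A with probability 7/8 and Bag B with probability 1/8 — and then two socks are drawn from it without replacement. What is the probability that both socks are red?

427/2040

From Bag A: P(both red) = (8/17)(7/16) = 7/34.
From Bag B: P(both red) = (8/16)(7/15) = 7/30.
Total probability = (7/8)(7/34) + (1/8)(7/30) = 427/2040.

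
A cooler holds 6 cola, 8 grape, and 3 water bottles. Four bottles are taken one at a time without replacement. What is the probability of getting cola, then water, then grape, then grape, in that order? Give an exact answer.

Chain rule:
P = 6/17 × 3/16 × 8/15 × 7/14 = 1008/57120 = 3/170.

3/170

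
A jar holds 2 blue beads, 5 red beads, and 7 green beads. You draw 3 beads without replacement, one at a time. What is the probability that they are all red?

5/182

P(every draw is red) = 5/14 × 4/13 × 3/12 = 60/2184 = 5/182.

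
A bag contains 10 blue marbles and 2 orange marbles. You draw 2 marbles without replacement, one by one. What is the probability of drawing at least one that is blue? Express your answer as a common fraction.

65/66

P(no blue) = 2/12 × 1/11 = 2/132 = 1/66.
P(at least one) = 1 − 1/66 = 65/66.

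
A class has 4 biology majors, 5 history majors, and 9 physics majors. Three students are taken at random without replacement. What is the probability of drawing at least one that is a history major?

265/408

P(no history majors) = 13/18 × 12/17 × 11/16 = 1716/4896 = 143/408.
P(at least one) = 1 − 143/408 = 265/408.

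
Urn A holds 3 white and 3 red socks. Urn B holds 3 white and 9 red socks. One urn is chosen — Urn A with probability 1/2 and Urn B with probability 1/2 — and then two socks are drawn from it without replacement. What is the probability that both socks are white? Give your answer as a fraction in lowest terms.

From Urn A: P(both white) = (3/6)(2/5) = 1/5.
From Urn B: P(both white) = (3/12)(2/11) = 1/22.
Total probability = (1/2)(1/5) + (1/2)(1/22) = 27/220.

27/220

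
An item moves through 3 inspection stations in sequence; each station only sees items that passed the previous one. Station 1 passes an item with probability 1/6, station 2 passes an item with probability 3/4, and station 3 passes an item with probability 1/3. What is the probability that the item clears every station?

1/24

The events are sequential, so multiply the conditional probabilities:
P = 1/6 × 3/4 × 1/3 = 3/72 = 1/24.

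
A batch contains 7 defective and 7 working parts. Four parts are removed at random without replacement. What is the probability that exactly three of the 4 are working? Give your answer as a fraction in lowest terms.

One ordering (working drawn first) has probability 7/14 × 6/13 × 5/12 × 7/11 = 1470/24024 = 35/572.
There are C(4,3) = 4 such orderings, each equally likely, so P = 4 × 35/572 = 35/143.

35/143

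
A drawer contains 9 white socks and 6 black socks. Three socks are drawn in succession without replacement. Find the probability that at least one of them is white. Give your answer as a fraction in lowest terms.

P(no white) = 6/15 × 5/14 × 4/13 = 120/2730 = 4/91.
P(at least one) = 1 − 4/91 = 87/91.

87/91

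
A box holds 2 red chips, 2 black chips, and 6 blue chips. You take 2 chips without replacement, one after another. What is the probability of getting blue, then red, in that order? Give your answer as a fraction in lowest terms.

Multiply the probability of each draw given the previous ones:
P = 6/10 × 2/9 = 12/90 = 2/15.

2/15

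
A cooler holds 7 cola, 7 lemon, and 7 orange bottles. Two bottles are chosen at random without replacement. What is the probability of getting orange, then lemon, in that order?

7/60

Multiply the probability of each draw given the previous ones:
P = 7/21 × 7/20 = 49/420 = 7/60.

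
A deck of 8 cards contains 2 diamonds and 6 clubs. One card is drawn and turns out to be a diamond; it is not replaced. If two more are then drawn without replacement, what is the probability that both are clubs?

5/7

With the first card removed, 6 clubs remain out of 7.
P = 6/7 × 5/6 = 30/42 = 5/7.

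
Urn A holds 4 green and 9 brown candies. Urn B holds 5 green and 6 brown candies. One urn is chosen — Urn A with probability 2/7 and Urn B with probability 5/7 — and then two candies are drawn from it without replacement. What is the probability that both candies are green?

152/1001

From Urn A: P(both green) = (4/13)(3/12) = 1/13.
From Urn B: P(both green) = (5/11)(4/10) = 2/11.
Total probability = (2/7)(1/13) + (5/7)(2/11) = 152/1001.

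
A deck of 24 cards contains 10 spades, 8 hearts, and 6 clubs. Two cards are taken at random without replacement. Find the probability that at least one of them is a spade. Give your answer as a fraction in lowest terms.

P(no spades) = 14/24 × 13/23 = 182/552 = 91/276.
P(at least one) = 1 − 91/276 = 185/276.

185/276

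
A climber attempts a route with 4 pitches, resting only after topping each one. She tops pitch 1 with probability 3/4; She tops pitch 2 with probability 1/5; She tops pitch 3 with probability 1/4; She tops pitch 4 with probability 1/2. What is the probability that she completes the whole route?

The events are sequential, so multiply the conditional probabilities:
P = 3/4 × 1/5 × 1/4 × 1/2 = 3/160.

3/160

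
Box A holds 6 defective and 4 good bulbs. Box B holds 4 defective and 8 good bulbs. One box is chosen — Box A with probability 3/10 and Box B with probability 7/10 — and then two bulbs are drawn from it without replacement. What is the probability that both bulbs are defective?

9/55

From Box A: P(both defective) = (6/10)(5/9) = 1/3.
From Box B: P(both defective) = (4/12)(3/11) = 1/11.
Total probability = (3/10)(1/3) + (7/10)(1/11) = 9/55.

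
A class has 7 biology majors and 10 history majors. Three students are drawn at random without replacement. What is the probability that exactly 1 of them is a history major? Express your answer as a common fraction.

21/68

One ordering (a history major drawn first) has probability 10/17 × 7/16 × 6/15 = 420/4080 = 7/68.
There are C(3,1) = 3 such orderings, each equally likely, so P = 3 × 7/68 = 21/68.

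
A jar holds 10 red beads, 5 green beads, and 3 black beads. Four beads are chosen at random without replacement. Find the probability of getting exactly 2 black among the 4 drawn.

7/68

One ordering (black drawn first) has probability 3/18 × 2/17 × 15/16 × 14/15 = 1260/73440 = 7/408.
There are C(4,2) = 6 such orderings, each equally likely, so P = 6 × 7/408 = 7/68.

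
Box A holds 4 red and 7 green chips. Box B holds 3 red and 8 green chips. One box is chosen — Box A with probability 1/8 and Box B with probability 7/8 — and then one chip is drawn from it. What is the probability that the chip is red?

From Box A: P(red) = 4/11.
From Box B: P(red) = 3/11.
Total probability = (1/8)(4/11) + (7/8)(3/11) = 25/88.

25/88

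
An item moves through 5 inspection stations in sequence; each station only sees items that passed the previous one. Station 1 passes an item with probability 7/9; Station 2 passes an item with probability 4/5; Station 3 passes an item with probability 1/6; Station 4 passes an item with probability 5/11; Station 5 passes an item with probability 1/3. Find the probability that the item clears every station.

14/891

Each stage is reached only if all earlier stages succeed, so
P = 7/9 × 4/5 × 1/6 × 5/11 × 1/3 = 140/8910 = 14/891.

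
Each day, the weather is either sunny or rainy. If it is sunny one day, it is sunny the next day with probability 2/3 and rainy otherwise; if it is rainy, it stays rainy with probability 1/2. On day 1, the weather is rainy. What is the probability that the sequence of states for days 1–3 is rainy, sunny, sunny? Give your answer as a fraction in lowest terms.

1/3

Day 1 is given. For each transition, use the conditional probability from the current state:
P(sunny | rainy) = 1/2; P(sunny | sunny) = 2/3.
P = 1/2 × 2/3 = 2/6 = 1/3.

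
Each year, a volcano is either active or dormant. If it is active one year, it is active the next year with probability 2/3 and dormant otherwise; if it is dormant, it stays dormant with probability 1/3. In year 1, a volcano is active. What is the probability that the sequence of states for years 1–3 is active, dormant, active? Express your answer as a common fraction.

Year 1 is given. For each transition, use the conditional probability from the current state:
P(dormant | active) = 1/3; P(active | dormant) = 2/3.
P = 1/3 × 2/3 = 2/9.

2/9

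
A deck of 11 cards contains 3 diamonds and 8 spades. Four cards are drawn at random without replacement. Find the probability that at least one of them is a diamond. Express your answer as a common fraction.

P(no diamonds) = 8/11 × 7/10 × 6/9 × 5/8 = 1680/7920 = 7/33.
P(at least one) = 1 − 7/33 = 26/33.

26/33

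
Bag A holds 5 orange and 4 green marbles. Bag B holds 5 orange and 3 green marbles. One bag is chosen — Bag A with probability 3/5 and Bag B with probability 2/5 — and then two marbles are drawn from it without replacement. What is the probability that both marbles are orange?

13/42

From Bag A: P(both orange) = (5/9)(4/8) = 5/18.
From Bag B: P(both orange) = (5/8)(4/7) = 5/14.
Total probability = (3/5)(5/18) + (2/5)(5/14) = 13/42.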